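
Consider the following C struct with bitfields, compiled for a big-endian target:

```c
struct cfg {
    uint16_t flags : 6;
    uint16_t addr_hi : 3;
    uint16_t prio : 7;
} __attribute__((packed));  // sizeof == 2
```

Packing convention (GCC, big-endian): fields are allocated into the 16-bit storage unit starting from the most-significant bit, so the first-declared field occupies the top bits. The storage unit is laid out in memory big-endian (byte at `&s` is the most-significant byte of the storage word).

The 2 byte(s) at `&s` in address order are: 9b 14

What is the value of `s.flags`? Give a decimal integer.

[0]=0x9b [1]=0x14 (big-endian) → word 0x9b14
flags:6 @ bit 10 → (0x9b14>>10)&0x3f = 0x26  ←
addr_hi:3 @ bit 7 → (0x9b14>>7)&0x7 = 0x6
prio:7 @ bit 0 → (0x9b14>>0)&0x7f = 0x14

38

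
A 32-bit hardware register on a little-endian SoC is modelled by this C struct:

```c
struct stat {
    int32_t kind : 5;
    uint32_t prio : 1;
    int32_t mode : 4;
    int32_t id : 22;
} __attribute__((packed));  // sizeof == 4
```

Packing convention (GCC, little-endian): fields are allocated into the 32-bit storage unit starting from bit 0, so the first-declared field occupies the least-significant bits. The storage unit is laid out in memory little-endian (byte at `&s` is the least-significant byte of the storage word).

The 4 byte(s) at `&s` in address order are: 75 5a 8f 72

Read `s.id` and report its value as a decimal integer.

[0]=0x75 [1]=0x5a [2]=0x8f [3]=0x72 (little-endian) → word 0x728f5a75
kind [0+:5] = (word>>0) & 0x1f = 21
prio [5+:1] = (word>>5) & 0x1 = 1
mode [6+:4] = (word>>6) & 0xf = 9
id [10+:22] = (word>>10) & 0x3fffff = 1876950  ←
id signed 22b, MSB=0: value = 1876950

1876950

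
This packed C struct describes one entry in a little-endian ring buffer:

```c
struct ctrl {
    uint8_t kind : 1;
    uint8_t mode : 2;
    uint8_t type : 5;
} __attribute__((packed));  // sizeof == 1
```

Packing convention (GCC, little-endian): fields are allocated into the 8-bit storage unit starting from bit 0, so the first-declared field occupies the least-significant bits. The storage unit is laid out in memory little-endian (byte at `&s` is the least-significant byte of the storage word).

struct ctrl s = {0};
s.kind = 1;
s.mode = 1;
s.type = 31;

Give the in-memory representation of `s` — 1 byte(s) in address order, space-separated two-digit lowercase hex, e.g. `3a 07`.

[0+:1] kind=1 & 0x1 = 0x1; word=0x01
[1+:2] mode=1 & 0x3 = 0x1; word=0x03
[3+:5] type=31 & 0x1f = 0x1f; word=0xfb
word = 0xfb → little-endian bytes:
  [0]=0xfb

fb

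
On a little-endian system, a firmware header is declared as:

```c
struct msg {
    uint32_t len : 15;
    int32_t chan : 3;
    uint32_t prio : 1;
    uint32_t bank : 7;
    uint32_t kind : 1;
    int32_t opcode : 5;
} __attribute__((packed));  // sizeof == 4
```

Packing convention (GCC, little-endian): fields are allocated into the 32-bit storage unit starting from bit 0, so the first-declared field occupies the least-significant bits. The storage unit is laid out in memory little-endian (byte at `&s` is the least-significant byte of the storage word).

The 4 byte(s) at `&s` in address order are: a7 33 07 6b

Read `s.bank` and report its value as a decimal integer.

[0]=0xa7 [1]=0x33 [2]=0x07 [3]=0x6b (little-endian) → word 0x6b0733a7
len:15 @ bit 0 → (0x6b0733a7>>0)&0x7fff = 0x33a7
chan:3 @ bit 15 → (0x6b0733a7>>15)&0x7 = 0x6
prio:1 @ bit 18 → (0x6b0733a7>>18)&0x1 = 0x1
bank:7 @ bit 19 → (0x6b0733a7>>19)&0x7f = 0x60  ←
kind:1 @ bit 26 → (0x6b0733a7>>26)&0x1 = 0x0
opcode:5 @ bit 27 → (0x6b0733a7>>27)&0x1f = 0xd

96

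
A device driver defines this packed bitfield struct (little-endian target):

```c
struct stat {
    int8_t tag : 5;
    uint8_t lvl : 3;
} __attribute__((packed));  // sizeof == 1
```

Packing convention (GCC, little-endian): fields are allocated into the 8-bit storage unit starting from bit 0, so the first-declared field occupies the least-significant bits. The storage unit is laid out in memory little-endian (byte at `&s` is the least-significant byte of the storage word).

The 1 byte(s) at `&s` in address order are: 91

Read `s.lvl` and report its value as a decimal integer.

4

[0]=0x91 (little-endian) → word 0x91
tag:5 @ bit 0 → (0x91>>0)&0x1f = 0x11
lvl:3 @ bit 5 → (0x91>>5)&0x7 = 0x4  ←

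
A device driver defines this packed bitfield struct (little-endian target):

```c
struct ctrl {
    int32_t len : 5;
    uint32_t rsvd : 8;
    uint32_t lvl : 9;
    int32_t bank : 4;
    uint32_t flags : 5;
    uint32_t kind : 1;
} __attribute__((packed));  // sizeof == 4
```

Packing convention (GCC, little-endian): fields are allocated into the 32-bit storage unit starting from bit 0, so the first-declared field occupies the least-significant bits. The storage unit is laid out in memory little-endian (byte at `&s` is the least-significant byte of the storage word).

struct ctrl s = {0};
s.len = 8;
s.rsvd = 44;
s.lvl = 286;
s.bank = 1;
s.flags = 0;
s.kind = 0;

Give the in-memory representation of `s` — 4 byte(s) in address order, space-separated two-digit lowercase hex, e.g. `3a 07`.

len (5b) val=8 bits=0x8 at bit 0: 0x00000008
rsvd (8b) val=44 bits=0x2c at bit 5: 0x00000588
lvl (9b) val=286 bits=0x11e at bit 13: 0x0023c588
bank (4b) val=1 bits=0x1 at bit 22: 0x0063c588
flags (5b) val=0 bits=0x0 at bit 26: 0x0063c588
kind (1b) val=0 bits=0x0 at bit 31: 0x0063c588
word = 0x0063c588 → little-endian bytes:
  [0]=0x88  [1]=0xc5  [2]=0x63  [3]=0x00

88 c5 63 00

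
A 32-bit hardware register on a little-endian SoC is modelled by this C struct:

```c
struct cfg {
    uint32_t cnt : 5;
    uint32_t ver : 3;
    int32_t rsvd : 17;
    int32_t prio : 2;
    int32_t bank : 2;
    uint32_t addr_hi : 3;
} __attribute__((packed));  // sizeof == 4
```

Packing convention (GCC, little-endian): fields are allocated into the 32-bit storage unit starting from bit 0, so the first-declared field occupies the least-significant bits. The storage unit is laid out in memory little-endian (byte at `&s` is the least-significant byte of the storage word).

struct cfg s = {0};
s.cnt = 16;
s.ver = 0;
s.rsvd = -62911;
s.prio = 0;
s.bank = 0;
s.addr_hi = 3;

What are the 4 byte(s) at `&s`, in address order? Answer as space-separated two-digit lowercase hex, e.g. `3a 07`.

[0+:5] cnt=16 & 0x1f = 0x10; word=0x00000010
[5+:3] ver=0 & 0x7 = 0x0; word=0x00000010
[8+:17] rsvd=-62911 & 0x1ffff = 0x10a41; word=0x010a4110
[25+:2] prio=0 & 0x3 = 0x0; word=0x010a4110
[27+:2] bank=0 & 0x3 = 0x0; word=0x010a4110
[29+:3] addr_hi=3 & 0x7 = 0x3; word=0x610a4110
word = 0x610a4110 → little-endian bytes:
  [0]=0x10  [1]=0x41  [2]=0x0a  [3]=0x61

10 41 0a 61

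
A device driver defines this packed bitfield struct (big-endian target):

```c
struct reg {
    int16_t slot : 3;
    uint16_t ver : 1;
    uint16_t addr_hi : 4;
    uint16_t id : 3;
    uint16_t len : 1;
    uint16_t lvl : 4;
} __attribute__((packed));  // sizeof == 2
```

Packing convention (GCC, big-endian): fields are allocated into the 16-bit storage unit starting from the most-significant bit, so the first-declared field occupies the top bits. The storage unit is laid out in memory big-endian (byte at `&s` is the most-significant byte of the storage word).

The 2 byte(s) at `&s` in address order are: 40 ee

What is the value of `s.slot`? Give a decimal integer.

[0]=0x40 [1]=0xee (big-endian) → word 0x40ee
slot:3 @ bit 13 → (0x40ee>>13)&0x7 = 0x2  ←
ver:1 @ bit 12 → (0x40ee>>12)&0x1 = 0x0
addr_hi:4 @ bit 8 → (0x40ee>>8)&0xf = 0x0
id:3 @ bit 5 → (0x40ee>>5)&0x7 = 0x7
len:1 @ bit 4 → (0x40ee>>4)&0x1 = 0x0
lvl:4 @ bit 0 → (0x40ee>>0)&0xf = 0xe
slot signed 3b, MSB=0: value = 2

2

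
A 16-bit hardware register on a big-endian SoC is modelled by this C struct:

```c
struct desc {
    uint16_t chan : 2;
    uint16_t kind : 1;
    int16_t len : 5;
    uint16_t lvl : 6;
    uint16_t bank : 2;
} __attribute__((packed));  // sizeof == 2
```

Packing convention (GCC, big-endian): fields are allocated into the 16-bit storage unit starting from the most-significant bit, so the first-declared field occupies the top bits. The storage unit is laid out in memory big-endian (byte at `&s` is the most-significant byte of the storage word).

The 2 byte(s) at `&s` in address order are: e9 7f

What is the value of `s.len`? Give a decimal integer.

[0]=0xe9 [1]=0x7f (big-endian) → word 0xe97f
chan [14+:2] = (word>>14) & 0x3 = 3
kind [13+:1] = (word>>13) & 0x1 = 1
len [8+:5] = (word>>8) & 0x1f = 9  ←
lvl [2+:6] = (word>>2) & 0x3f = 31
bank [0+:2] = (word>>0) & 0x3 = 3
len signed 5b, MSB=0: value = 9

9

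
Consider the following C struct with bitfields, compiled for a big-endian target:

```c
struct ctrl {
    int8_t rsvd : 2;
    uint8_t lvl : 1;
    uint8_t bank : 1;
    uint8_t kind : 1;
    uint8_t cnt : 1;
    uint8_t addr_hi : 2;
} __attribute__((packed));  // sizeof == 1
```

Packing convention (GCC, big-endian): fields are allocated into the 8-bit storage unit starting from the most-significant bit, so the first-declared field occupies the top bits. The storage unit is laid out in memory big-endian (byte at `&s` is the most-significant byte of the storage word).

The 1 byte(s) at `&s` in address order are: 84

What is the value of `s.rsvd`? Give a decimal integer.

-2

[0]=0x84 (big-endian) → word 0x84
rsvd:2 @ bit 6 → (0x84>>6)&0x3 = 0x2  ←
lvl:1 @ bit 5 → (0x84>>5)&0x1 = 0x0
bank:1 @ bit 4 → (0x84>>4)&0x1 = 0x0
kind:1 @ bit 3 → (0x84>>3)&0x1 = 0x0
cnt:1 @ bit 2 → (0x84>>2)&0x1 = 0x1
addr_hi:2 @ bit 0 → (0x84>>0)&0x3 = 0x0
rsvd signed 2b, MSB=1: 2 - 4 = -2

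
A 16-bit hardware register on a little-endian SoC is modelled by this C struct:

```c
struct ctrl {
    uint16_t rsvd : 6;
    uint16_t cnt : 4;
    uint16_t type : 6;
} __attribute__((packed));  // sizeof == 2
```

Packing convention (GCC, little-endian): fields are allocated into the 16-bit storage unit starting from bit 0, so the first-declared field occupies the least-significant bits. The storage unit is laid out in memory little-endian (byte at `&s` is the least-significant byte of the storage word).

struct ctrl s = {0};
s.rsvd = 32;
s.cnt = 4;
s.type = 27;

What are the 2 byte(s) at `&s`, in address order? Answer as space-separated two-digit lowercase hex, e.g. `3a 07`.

20 6d

rsvd (6b) val=32 bits=0x20 at bit 0: 0x0020
cnt (4b) val=4 bits=0x4 at bit 6: 0x0120
type (6b) val=27 bits=0x1b at bit 10: 0x6d20
word = 0x6d20 → little-endian bytes:
  [0]=0x20  [1]=0x6d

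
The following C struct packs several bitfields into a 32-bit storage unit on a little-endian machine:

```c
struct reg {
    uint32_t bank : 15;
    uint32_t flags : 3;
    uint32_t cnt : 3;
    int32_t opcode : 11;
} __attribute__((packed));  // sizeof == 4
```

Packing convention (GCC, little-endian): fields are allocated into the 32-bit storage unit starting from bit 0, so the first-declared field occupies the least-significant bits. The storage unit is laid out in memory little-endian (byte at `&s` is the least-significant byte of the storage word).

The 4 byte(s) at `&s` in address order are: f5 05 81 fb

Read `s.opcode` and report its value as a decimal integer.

[0]=0xf5 [1]=0x05 [2]=0x81 [3]=0xfb (little-endian) → word 0xfb8105f5
bank [0+:15] = (word>>0) & 0x7fff = 1525
flags [15+:3] = (word>>15) & 0x7 = 2
cnt [18+:3] = (word>>18) & 0x7 = 0
opcode [21+:11] = (word>>21) & 0x7ff = 2012  ←
opcode signed 11b, MSB=1: 2012 - 2048 = -36

-36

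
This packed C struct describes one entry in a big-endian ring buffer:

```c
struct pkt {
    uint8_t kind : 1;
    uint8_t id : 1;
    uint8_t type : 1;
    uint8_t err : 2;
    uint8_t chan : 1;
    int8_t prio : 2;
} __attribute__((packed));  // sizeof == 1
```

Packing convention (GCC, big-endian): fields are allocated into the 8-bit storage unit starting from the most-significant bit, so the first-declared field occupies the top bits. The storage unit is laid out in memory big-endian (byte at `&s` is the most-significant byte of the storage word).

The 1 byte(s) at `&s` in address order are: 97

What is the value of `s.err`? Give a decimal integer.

2

[0]=0x97 (big-endian) → word 0x97
kind:1 @ bit 7 → (0x97>>7)&0x1 = 0x1
id:1 @ bit 6 → (0x97>>6)&0x1 = 0x0
type:1 @ bit 5 → (0x97>>5)&0x1 = 0x0
err:2 @ bit 3 → (0x97>>3)&0x3 = 0x2  ←
chan:1 @ bit 2 → (0x97>>2)&0x1 = 0x1
prio:2 @ bit 0 → (0x97>>0)&0x3 = 0x3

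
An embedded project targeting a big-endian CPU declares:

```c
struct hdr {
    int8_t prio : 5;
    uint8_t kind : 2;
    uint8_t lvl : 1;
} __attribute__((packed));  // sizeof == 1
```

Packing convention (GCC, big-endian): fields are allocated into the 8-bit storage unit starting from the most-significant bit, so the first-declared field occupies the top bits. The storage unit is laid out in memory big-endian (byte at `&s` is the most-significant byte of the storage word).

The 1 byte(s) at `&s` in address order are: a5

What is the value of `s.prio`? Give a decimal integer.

-12

[0]=0xa5 (big-endian) → word 0xa5
prio:5 @ bit 3 → (0xa5>>3)&0x1f = 0x14  ←
kind:2 @ bit 1 → (0xa5>>1)&0x3 = 0x2
lvl:1 @ bit 0 → (0xa5>>0)&0x1 = 0x1
prio signed 5b, MSB=1: 20 - 32 = -12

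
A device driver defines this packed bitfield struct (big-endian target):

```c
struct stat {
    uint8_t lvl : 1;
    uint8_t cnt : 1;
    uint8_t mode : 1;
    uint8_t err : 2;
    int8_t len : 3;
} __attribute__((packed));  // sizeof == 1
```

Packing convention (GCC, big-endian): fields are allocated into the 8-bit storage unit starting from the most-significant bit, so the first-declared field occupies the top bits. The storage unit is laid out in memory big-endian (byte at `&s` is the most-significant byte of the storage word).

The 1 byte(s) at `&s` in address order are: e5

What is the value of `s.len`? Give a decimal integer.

-3

[0]=0xe5 (big-endian) → word 0xe5
lvl:1 @ bit 7 → (0xe5>>7)&0x1 = 0x1
cnt:1 @ bit 6 → (0xe5>>6)&0x1 = 0x1
mode:1 @ bit 5 → (0xe5>>5)&0x1 = 0x1
err:2 @ bit 3 → (0xe5>>3)&0x3 = 0x0
len:3 @ bit 0 → (0xe5>>0)&0x7 = 0x5  ←
len signed 3b, MSB=1: 5 - 8 = -3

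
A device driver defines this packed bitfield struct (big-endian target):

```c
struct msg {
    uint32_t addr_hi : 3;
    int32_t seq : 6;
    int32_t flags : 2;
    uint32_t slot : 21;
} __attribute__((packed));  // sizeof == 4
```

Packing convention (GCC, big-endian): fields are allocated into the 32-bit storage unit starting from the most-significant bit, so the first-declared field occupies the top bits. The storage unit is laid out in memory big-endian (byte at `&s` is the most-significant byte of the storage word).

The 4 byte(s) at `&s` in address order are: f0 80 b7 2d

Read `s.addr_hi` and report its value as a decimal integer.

[0]=0xf0 [1]=0x80 [2]=0xb7 [3]=0x2d (big-endian) → word 0xf080b72d
addr_hi:3 @ bit 29 → (0xf080b72d>>29)&0x7 = 0x7  ←
seq:6 @ bit 23 → (0xf080b72d>>23)&0x3f = 0x21
flags:2 @ bit 21 → (0xf080b72d>>21)&0x3 = 0x0
slot:21 @ bit 0 → (0xf080b72d>>0)&0x1fffff = 0xb72d

7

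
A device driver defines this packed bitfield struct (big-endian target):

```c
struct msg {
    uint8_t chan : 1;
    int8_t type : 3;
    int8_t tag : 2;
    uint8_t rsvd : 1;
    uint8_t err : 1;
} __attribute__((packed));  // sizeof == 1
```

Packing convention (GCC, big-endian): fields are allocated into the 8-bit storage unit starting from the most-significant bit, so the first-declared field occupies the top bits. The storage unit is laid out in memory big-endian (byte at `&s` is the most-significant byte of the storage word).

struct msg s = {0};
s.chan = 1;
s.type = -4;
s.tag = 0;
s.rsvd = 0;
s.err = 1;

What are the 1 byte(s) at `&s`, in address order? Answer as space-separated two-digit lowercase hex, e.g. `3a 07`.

chan:1 = 1 → 0x1 << 7 → word 0x80
type:3 = -4 → 0x4 << 4 → word 0xc0
tag:2 = 0 → 0x0 << 2 → word 0xc0
rsvd:1 = 0 → 0x0 << 1 → word 0xc0
err:1 = 1 → 0x1 << 0 → word 0xc1
word = 0xc1 → big-endian bytes:
  [0]=0xc1

c1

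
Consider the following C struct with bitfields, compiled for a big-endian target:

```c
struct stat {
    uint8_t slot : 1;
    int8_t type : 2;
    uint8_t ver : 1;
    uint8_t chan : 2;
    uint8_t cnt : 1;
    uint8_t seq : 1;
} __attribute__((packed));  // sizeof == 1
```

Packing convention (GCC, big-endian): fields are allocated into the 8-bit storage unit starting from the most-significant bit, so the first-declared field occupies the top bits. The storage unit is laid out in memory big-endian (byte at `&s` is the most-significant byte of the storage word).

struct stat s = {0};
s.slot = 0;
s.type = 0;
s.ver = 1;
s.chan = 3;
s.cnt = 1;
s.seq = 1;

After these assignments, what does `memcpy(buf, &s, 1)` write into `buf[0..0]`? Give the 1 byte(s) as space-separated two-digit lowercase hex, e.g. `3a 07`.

1f

slot:1 = 0 → 0x0 << 7 → word 0x00
type:2 = 0 → 0x0 << 5 → word 0x00
ver:1 = 1 → 0x1 << 4 → word 0x10
chan:2 = 3 → 0x3 << 2 → word 0x1c
cnt:1 = 1 → 0x1 << 1 → word 0x1e
seq:1 = 1 → 0x1 << 0 → word 0x1f
word = 0x1f → big-endian bytes:
  [0]=0x1f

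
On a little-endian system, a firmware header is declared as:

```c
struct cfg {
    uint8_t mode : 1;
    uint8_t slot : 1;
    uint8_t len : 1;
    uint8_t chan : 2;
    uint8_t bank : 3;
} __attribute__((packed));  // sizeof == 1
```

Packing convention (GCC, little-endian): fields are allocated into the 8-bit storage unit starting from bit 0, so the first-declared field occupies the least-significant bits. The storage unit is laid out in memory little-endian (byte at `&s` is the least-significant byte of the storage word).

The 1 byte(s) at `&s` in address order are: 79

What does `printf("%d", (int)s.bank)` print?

3

[0]=0x79 (little-endian) → word 0x79
mode [0+:1] = (word>>0) & 0x1 = 1
slot [1+:1] = (word>>1) & 0x1 = 0
len [2+:1] = (word>>2) & 0x1 = 0
chan [3+:2] = (word>>3) & 0x3 = 3
bank [5+:3] = (word>>5) & 0x7 = 3  ←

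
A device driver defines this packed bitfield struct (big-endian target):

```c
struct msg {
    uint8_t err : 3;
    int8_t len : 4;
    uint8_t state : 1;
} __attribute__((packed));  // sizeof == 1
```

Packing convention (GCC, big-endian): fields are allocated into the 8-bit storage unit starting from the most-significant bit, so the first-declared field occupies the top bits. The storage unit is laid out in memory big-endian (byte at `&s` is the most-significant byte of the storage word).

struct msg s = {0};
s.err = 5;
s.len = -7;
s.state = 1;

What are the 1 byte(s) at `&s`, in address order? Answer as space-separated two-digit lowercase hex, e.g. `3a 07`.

[5+:3] err=5 & 0x7 = 0x5; word=0xa0
[1+:4] len=-7 & 0xf = 0x9; word=0xb2
[0+:1] state=1 & 0x1 = 0x1; word=0xb3
word = 0xb3 → big-endian bytes:
  [0]=0xb3

b3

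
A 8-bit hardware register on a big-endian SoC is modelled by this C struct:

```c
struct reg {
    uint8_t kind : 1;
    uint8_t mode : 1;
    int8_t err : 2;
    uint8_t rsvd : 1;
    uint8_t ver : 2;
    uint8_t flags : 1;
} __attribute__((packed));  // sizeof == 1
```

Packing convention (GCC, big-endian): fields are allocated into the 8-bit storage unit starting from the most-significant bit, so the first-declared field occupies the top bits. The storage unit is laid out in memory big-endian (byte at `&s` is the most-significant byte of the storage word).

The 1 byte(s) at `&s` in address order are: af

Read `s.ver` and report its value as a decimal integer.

3

[0]=0xaf (big-endian) → word 0xaf
kind:1 @ bit 7 → (0xaf>>7)&0x1 = 0x1
mode:1 @ bit 6 → (0xaf>>6)&0x1 = 0x0
err:2 @ bit 4 → (0xaf>>4)&0x3 = 0x2
rsvd:1 @ bit 3 → (0xaf>>3)&0x1 = 0x1
ver:2 @ bit 1 → (0xaf>>1)&0x3 = 0x3  ←
flags:1 @ bit 0 → (0xaf>>0)&0x1 = 0x1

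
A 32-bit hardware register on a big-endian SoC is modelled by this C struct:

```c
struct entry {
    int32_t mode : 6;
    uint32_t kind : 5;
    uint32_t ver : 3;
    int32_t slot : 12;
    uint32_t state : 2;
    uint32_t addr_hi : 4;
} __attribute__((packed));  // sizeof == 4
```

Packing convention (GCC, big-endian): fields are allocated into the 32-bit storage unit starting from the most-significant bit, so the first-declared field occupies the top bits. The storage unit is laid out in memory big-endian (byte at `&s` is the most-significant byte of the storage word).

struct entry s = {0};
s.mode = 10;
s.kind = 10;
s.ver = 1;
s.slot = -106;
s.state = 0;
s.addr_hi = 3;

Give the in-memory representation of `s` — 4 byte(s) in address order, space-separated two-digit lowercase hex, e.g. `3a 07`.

29 47 e5 83

mode (6b) val=10 bits=0xa at bit 26: 0x28000000
kind (5b) val=10 bits=0xa at bit 21: 0x29400000
ver (3b) val=1 bits=0x1 at bit 18: 0x29440000
slot (12b) val=-106 bits=0xf96 at bit 6: 0x2947e580
state (2b) val=0 bits=0x0 at bit 4: 0x2947e580
addr_hi (4b) val=3 bits=0x3 at bit 0: 0x2947e583
word = 0x2947e583 → big-endian bytes:
  [0]=0x29  [1]=0x47  [2]=0xe5  [3]=0x83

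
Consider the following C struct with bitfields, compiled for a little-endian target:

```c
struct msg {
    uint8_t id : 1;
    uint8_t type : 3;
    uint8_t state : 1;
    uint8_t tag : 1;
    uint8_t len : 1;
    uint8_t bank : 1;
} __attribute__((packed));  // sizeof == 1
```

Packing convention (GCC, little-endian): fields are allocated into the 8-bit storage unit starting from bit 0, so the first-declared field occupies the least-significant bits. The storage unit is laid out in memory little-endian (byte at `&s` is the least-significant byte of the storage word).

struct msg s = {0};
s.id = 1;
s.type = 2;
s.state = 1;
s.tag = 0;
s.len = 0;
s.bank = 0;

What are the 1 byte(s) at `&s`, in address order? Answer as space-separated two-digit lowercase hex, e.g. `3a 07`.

15

[0+:1] id=1 & 0x1 = 0x1; word=0x01
[1+:3] type=2 & 0x7 = 0x2; word=0x05
[4+:1] state=1 & 0x1 = 0x1; word=0x15
[5+:1] tag=0 & 0x1 = 0x0; word=0x15
[6+:1] len=0 & 0x1 = 0x0; word=0x15
[7+:1] bank=0 & 0x1 = 0x0; word=0x15
word = 0x15 → little-endian bytes:
  [0]=0x15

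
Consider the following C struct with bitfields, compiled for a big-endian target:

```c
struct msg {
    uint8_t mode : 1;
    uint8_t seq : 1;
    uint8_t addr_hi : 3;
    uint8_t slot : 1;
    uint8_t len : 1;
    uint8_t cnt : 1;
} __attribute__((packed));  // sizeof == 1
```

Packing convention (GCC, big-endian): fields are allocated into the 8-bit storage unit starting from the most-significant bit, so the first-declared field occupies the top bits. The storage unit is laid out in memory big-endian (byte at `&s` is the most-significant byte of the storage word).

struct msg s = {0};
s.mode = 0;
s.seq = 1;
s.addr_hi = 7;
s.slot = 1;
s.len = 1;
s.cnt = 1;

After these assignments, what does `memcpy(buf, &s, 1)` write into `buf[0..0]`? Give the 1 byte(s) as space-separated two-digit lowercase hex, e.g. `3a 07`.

[7+:1] mode=0 & 0x1 = 0x0; word=0x00
[6+:1] seq=1 & 0x1 = 0x1; word=0x40
[3+:3] addr_hi=7 & 0x7 = 0x7; word=0x78
[2+:1] slot=1 & 0x1 = 0x1; word=0x7c
[1+:1] len=1 & 0x1 = 0x1; word=0x7e
[0+:1] cnt=1 & 0x1 = 0x1; word=0x7f
word = 0x7f → big-endian bytes:
  [0]=0x7f

7f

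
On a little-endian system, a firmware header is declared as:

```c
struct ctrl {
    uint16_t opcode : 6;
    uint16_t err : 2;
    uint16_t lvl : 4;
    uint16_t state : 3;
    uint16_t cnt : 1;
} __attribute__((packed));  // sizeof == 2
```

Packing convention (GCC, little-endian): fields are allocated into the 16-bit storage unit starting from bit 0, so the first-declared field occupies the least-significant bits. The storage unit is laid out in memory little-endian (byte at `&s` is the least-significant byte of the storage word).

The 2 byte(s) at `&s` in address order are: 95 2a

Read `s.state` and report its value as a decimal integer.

2

[0]=0x95 [1]=0x2a (little-endian) → word 0x2a95
opcode:6 @ bit 0 → (0x2a95>>0)&0x3f = 0x15
err:2 @ bit 6 → (0x2a95>>6)&0x3 = 0x2
lvl:4 @ bit 8 → (0x2a95>>8)&0xf = 0xa
state:3 @ bit 12 → (0x2a95>>12)&0x7 = 0x2  ←
cnt:1 @ bit 15 → (0x2a95>>15)&0x1 = 0x0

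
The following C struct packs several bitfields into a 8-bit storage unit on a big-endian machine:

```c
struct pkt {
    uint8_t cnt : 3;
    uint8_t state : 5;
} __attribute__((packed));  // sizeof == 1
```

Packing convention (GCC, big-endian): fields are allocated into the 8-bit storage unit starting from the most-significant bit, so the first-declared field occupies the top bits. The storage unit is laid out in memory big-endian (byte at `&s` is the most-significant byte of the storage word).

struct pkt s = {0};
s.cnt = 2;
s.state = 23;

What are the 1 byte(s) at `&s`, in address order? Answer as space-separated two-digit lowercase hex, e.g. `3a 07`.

[5+:3] cnt=2 & 0x7 = 0x2; word=0x40
[0+:5] state=23 & 0x1f = 0x17; word=0x57
word = 0x57 → big-endian bytes:
  [0]=0x57

57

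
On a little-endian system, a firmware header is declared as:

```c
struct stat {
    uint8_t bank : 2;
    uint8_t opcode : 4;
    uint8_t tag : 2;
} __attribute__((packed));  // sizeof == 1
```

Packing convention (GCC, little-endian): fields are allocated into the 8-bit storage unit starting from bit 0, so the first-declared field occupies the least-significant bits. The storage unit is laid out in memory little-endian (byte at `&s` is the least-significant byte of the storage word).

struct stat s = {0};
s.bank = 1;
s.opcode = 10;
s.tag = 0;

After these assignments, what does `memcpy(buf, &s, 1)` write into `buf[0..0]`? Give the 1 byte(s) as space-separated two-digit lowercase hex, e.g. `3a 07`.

29

[0+:2] bank=1 & 0x3 = 0x1; word=0x01
[2+:4] opcode=10 & 0xf = 0xa; word=0x29
[6+:2] tag=0 & 0x3 = 0x0; word=0x29
word = 0x29 → little-endian bytes:
  [0]=0x29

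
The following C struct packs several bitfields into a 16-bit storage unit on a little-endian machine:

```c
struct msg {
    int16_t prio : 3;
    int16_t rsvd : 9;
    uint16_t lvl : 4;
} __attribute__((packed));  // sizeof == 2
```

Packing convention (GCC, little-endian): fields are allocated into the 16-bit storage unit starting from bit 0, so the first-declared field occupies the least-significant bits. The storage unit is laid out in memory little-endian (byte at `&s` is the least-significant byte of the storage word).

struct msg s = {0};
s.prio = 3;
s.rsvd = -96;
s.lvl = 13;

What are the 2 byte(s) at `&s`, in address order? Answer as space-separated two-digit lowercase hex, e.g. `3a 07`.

03 dd

[0+:3] prio=3 & 0x7 = 0x3; word=0x0003
[3+:9] rsvd=-96 & 0x1ff = 0x1a0; word=0x0d03
[12+:4] lvl=13 & 0xf = 0xd; word=0xdd03
word = 0xdd03 → little-endian bytes:
  [0]=0x03  [1]=0xdd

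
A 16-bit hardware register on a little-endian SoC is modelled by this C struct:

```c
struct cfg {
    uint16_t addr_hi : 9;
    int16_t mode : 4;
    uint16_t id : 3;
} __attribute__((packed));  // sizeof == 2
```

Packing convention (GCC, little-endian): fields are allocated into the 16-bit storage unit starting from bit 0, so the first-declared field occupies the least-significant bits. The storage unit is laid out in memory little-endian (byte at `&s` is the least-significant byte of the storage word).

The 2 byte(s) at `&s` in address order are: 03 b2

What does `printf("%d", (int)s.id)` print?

[0]=0x03 [1]=0xb2 (little-endian) → word 0xb203
addr_hi:9 @ bit 0 → (0xb203>>0)&0x1ff = 0x3
mode:4 @ bit 9 → (0xb203>>9)&0xf = 0x9
id:3 @ bit 13 → (0xb203>>13)&0x7 = 0x5  ←

5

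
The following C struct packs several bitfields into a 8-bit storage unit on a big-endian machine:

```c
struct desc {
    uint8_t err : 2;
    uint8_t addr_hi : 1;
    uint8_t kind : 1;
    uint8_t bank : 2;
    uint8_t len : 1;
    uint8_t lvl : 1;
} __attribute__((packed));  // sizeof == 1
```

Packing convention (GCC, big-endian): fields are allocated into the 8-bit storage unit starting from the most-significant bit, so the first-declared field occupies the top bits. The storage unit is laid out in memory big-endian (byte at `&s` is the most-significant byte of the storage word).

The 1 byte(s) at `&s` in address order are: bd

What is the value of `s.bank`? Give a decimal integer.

[0]=0xbd (big-endian) → word 0xbd
err [6+:2] = (word>>6) & 0x3 = 2
addr_hi [5+:1] = (word>>5) & 0x1 = 1
kind [4+:1] = (word>>4) & 0x1 = 1
bank [2+:2] = (word>>2) & 0x3 = 3  ←
len [1+:1] = (word>>1) & 0x1 = 0
lvl [0+:1] = (word>>0) & 0x1 = 1

3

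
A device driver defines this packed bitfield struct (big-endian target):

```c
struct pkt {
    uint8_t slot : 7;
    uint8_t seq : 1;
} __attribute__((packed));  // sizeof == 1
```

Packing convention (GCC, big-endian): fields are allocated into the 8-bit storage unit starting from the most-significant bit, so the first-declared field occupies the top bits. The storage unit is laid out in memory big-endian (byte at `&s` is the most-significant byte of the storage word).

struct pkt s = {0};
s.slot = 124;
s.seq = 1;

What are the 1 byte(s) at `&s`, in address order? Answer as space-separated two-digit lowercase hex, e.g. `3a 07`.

f9

[1+:7] slot=124 & 0x7f = 0x7c; word=0xf8
[0+:1] seq=1 & 0x1 = 0x1; word=0xf9
word = 0xf9 → big-endian bytes:
  [0]=0xf9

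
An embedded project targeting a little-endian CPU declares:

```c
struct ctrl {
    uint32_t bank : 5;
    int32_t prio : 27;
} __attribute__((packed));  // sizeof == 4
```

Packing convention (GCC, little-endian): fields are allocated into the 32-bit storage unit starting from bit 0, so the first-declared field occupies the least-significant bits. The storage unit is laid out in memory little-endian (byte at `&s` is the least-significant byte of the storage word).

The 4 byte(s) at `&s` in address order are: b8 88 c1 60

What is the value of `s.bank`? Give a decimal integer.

24

[0]=0xb8 [1]=0x88 [2]=0xc1 [3]=0x60 (little-endian) → word 0x60c188b8
bank [0+:5] = (word>>0) & 0x1f = 24  ←
prio [5+:27] = (word>>5) & 0x7ffffff = 50728005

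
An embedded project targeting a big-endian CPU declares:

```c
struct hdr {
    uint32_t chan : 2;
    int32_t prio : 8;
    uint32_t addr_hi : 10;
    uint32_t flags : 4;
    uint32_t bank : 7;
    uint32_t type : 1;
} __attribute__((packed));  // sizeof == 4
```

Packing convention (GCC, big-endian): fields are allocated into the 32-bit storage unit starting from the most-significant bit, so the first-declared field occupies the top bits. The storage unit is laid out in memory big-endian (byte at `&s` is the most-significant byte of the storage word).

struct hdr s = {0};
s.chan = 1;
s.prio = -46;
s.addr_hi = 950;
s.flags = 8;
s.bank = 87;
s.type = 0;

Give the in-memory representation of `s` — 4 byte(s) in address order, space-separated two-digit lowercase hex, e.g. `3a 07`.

[30+:2] chan=1 & 0x3 = 0x1; word=0x40000000
[22+:8] prio=-46 & 0xff = 0xd2; word=0x74800000
[12+:10] addr_hi=950 & 0x3ff = 0x3b6; word=0x74bb6000
[8+:4] flags=8 & 0xf = 0x8; word=0x74bb6800
[1+:7] bank=87 & 0x7f = 0x57; word=0x74bb68ae
[0+:1] type=0 & 0x1 = 0x0; word=0x74bb68ae
word = 0x74bb68ae → big-endian bytes:
  [0]=0x74  [1]=0xbb  [2]=0x68  [3]=0xae

74 bb 68 ae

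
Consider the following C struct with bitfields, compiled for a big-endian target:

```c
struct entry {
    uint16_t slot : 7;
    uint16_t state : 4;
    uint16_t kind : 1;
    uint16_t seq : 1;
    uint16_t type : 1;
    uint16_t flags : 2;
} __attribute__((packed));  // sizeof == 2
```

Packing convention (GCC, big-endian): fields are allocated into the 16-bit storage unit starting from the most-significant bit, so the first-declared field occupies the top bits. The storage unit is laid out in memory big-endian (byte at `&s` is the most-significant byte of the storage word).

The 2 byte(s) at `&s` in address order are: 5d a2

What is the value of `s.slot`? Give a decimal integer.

46

[0]=0x5d [1]=0xa2 (big-endian) → word 0x5da2
slot [9+:7] = (word>>9) & 0x7f = 46  ←
state [5+:4] = (word>>5) & 0xf = 13
kind [4+:1] = (word>>4) & 0x1 = 0
seq [3+:1] = (word>>3) & 0x1 = 0
type [2+:1] = (word>>2) & 0x1 = 0
flags [0+:2] = (word>>0) & 0x3 = 2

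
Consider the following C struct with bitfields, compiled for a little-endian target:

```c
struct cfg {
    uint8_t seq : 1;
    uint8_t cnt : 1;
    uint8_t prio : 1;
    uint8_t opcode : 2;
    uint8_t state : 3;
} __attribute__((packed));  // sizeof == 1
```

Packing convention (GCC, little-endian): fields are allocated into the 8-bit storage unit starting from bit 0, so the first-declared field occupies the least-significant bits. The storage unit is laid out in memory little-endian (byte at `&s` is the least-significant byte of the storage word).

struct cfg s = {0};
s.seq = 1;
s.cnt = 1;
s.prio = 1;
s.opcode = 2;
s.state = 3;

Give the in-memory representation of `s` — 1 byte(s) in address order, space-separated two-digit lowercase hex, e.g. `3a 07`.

77

[0+:1] seq=1 & 0x1 = 0x1; word=0x01
[1+:1] cnt=1 & 0x1 = 0x1; word=0x03
[2+:1] prio=1 & 0x1 = 0x1; word=0x07
[3+:2] opcode=2 & 0x3 = 0x2; word=0x17
[5+:3] state=3 & 0x7 = 0x3; word=0x77
word = 0x77 → little-endian bytes:
  [0]=0x77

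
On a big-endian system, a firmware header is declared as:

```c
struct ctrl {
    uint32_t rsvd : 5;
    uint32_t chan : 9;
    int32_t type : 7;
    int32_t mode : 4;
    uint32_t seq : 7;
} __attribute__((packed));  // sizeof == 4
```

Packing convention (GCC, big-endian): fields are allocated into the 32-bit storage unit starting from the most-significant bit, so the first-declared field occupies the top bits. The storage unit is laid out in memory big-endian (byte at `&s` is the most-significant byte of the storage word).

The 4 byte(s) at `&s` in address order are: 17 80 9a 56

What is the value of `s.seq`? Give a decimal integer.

[0]=0x17 [1]=0x80 [2]=0x9a [3]=0x56 (big-endian) → word 0x17809a56
rsvd:5 @ bit 27 → (0x17809a56>>27)&0x1f = 0x2
chan:9 @ bit 18 → (0x17809a56>>18)&0x1ff = 0x1e0
type:7 @ bit 11 → (0x17809a56>>11)&0x7f = 0x13
mode:4 @ bit 7 → (0x17809a56>>7)&0xf = 0x4
seq:7 @ bit 0 → (0x17809a56>>0)&0x7f = 0x56  ←

86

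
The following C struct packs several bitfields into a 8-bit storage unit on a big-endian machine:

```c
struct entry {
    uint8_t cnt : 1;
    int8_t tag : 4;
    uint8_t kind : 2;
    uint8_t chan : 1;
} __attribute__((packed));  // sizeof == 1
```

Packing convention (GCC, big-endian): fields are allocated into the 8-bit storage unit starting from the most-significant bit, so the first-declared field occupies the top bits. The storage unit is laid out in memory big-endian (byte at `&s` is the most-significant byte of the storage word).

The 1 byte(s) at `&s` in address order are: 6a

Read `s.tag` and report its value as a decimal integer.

-3

[0]=0x6a (big-endian) → word 0x6a
cnt:1 @ bit 7 → (0x6a>>7)&0x1 = 0x0
tag:4 @ bit 3 → (0x6a>>3)&0xf = 0xd  ←
kind:2 @ bit 1 → (0x6a>>1)&0x3 = 0x1
chan:1 @ bit 0 → (0x6a>>0)&0x1 = 0x0
tag signed 4b, MSB=1: 13 - 16 = -3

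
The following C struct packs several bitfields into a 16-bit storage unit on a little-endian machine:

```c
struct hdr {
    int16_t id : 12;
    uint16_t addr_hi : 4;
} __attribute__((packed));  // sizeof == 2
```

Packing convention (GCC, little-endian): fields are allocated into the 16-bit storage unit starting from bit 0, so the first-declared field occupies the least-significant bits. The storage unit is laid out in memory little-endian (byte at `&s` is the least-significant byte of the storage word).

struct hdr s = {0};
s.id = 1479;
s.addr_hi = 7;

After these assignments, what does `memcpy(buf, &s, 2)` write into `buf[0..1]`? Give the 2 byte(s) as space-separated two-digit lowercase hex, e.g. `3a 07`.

id (12b) val=1479 bits=0x5c7 at bit 0: 0x05c7
addr_hi (4b) val=7 bits=0x7 at bit 12: 0x75c7
word = 0x75c7 → little-endian bytes:
  [0]=0xc7  [1]=0x75

c7 75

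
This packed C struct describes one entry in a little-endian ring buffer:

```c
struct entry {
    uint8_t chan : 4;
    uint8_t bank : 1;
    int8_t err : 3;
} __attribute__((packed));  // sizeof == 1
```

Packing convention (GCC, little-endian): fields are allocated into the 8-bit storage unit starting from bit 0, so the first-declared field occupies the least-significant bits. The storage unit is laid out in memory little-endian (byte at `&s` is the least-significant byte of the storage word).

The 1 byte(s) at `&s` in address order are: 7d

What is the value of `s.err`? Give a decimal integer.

3

[0]=0x7d (little-endian) → word 0x7d
chan:4 @ bit 0 → (0x7d>>0)&0xf = 0xd
bank:1 @ bit 4 → (0x7d>>4)&0x1 = 0x1
err:3 @ bit 5 → (0x7d>>5)&0x7 = 0x3  ←
err signed 3b, MSB=0: value = 3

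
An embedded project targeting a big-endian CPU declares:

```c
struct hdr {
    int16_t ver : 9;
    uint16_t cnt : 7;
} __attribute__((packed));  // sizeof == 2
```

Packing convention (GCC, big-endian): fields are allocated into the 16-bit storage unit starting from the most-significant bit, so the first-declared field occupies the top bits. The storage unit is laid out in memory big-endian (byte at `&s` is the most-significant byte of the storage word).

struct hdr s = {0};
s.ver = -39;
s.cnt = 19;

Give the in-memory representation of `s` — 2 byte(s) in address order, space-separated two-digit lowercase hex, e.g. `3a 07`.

[7+:9] ver=-39 & 0x1ff = 0x1d9; word=0xec80
[0+:7] cnt=19 & 0x7f = 0x13; word=0xec93
word = 0xec93 → big-endian bytes:
  [0]=0xec  [1]=0x93

ec 93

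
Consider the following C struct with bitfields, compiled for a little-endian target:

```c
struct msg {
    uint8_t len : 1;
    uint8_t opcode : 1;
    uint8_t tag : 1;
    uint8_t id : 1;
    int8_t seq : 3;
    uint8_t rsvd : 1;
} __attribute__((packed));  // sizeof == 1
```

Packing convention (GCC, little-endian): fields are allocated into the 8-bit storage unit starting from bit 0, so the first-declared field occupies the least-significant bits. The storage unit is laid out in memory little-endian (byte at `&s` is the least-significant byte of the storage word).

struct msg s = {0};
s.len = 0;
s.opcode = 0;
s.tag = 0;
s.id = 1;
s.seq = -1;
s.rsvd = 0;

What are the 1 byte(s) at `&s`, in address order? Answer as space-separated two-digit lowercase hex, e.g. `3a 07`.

len (1b) val=0 bits=0x0 at bit 0: 0x00
opcode (1b) val=0 bits=0x0 at bit 1: 0x00
tag (1b) val=0 bits=0x0 at bit 2: 0x00
id (1b) val=1 bits=0x1 at bit 3: 0x08
seq (3b) val=-1 bits=0x7 at bit 4: 0x78
rsvd (1b) val=0 bits=0x0 at bit 7: 0x78
word = 0x78 → little-endian bytes:
  [0]=0x78

78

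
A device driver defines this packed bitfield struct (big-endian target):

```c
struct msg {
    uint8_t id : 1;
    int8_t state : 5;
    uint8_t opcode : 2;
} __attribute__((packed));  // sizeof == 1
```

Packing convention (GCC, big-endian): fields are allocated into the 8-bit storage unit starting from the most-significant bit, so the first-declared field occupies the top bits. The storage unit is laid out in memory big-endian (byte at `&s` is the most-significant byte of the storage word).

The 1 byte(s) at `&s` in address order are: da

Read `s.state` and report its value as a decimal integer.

[0]=0xda (big-endian) → word 0xda
id [7+:1] = (word>>7) & 0x1 = 1
state [2+:5] = (word>>2) & 0x1f = 22  ←
opcode [0+:2] = (word>>0) & 0x3 = 2
state signed 5b, MSB=1: 22 - 32 = -10

-10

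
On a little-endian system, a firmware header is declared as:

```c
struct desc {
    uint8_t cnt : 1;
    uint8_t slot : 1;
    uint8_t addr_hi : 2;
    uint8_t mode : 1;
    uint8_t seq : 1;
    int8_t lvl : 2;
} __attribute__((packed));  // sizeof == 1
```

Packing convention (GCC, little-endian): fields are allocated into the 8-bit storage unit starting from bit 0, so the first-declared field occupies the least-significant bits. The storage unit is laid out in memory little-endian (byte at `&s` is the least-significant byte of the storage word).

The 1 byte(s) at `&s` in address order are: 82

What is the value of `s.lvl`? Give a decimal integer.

[0]=0x82 (little-endian) → word 0x82
cnt:1 @ bit 0 → (0x82>>0)&0x1 = 0x0
slot:1 @ bit 1 → (0x82>>1)&0x1 = 0x1
addr_hi:2 @ bit 2 → (0x82>>2)&0x3 = 0x0
mode:1 @ bit 4 → (0x82>>4)&0x1 = 0x0
seq:1 @ bit 5 → (0x82>>5)&0x1 = 0x0
lvl:2 @ bit 6 → (0x82>>6)&0x3 = 0x2  ←
lvl signed 2b, MSB=1: 2 - 4 = -2

-2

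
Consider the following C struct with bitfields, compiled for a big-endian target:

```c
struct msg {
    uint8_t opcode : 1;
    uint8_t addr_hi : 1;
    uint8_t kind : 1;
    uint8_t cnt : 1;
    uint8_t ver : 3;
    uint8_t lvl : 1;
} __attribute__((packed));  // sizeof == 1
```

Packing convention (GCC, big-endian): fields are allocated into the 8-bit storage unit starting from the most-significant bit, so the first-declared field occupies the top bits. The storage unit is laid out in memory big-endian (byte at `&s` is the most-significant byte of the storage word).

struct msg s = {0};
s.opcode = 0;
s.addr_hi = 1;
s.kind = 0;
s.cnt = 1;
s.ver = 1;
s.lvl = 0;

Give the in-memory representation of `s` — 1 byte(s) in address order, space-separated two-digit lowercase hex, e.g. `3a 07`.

[7+:1] opcode=0 & 0x1 = 0x0; word=0x00
[6+:1] addr_hi=1 & 0x1 = 0x1; word=0x40
[5+:1] kind=0 & 0x1 = 0x0; word=0x40
[4+:1] cnt=1 & 0x1 = 0x1; word=0x50
[1+:3] ver=1 & 0x7 = 0x1; word=0x52
[0+:1] lvl=0 & 0x1 = 0x0; word=0x52
word = 0x52 → big-endian bytes:
  [0]=0x52

52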